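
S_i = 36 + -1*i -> [36, 35, 34, 33, 32]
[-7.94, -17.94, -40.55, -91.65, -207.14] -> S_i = -7.94*2.26^i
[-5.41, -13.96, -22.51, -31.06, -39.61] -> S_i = -5.41 + -8.55*i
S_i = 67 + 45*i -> [67, 112, 157, 202, 247]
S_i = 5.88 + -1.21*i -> [5.88, 4.67, 3.46, 2.25, 1.04]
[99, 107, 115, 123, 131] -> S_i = 99 + 8*i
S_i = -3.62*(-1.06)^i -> [-3.62, 3.84, -4.07, 4.31, -4.57]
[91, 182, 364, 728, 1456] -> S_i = 91*2^i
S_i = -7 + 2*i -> [-7, -5, -3, -1, 1]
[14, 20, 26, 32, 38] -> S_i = 14 + 6*i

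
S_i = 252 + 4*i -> [252, 256, 260, 264, 268]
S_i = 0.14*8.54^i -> [0.14, 1.2, 10.21, 87.2, 744.66]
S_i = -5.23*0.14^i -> [-5.23, -0.73, -0.1, -0.01, -0.0]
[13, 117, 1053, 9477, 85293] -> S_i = 13*9^i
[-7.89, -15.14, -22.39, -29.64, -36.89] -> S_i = -7.89 + -7.25*i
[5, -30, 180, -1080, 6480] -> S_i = 5*-6^i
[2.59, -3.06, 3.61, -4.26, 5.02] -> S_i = 2.59*(-1.18)^i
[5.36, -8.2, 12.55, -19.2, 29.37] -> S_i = 5.36*(-1.53)^i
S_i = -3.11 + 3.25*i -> [-3.11, 0.14, 3.39, 6.64, 9.89]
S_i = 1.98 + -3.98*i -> [1.98, -2.0, -5.98, -9.96, -13.94]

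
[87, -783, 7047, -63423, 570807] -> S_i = 87*-9^i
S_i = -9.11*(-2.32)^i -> [-9.11, 21.14, -49.03, 113.76, -263.92]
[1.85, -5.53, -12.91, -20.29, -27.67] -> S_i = 1.85 + -7.38*i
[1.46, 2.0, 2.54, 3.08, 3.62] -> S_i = 1.46 + 0.54*i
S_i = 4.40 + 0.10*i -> [4.4, 4.5, 4.6, 4.7, 4.8]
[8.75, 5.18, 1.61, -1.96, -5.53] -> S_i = 8.75 + -3.57*i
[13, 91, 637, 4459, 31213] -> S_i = 13*7^i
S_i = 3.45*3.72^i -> [3.45, 12.83, 47.74, 177.6, 660.68]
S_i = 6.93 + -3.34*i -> [6.93, 3.59, 0.25, -3.09, -6.43]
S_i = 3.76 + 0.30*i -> [3.76, 4.06, 4.36, 4.66, 4.96]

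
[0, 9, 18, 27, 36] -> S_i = 0 + 9*i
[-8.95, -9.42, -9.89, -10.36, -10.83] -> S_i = -8.95 + -0.47*i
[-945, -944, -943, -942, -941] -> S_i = -945 + 1*i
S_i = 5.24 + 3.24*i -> [5.24, 8.48, 11.72, 14.96, 18.2]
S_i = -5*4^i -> [-5, -20, -80, -320, -1280]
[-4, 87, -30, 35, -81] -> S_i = Random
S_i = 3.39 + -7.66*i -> [3.39, -4.27, -11.93, -19.59, -27.25]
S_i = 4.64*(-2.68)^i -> [4.64, -12.44, 33.33, -89.31, 239.36]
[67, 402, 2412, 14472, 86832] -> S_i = 67*6^i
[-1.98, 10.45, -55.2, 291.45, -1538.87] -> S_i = -1.98*(-5.28)^i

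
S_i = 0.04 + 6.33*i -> [0.04, 6.37, 12.7, 19.03, 25.36]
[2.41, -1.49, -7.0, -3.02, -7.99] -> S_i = Random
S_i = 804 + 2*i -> [804, 806, 808, 810, 812]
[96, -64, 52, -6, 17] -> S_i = Random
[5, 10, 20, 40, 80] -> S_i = 5*2^i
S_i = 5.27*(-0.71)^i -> [5.27, -3.74, 2.66, -1.89, 1.34]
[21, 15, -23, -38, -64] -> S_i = Random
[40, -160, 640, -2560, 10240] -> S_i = 40*-4^i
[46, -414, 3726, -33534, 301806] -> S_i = 46*-9^i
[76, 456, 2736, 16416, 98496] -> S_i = 76*6^i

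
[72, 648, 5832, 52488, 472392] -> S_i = 72*9^i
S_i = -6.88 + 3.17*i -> [-6.88, -3.71, -0.54, 2.63, 5.8]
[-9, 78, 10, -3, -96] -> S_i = Random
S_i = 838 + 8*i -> [838, 846, 854, 862, 870]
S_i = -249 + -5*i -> [-249, -254, -259, -264, -269]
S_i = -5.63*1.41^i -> [-5.63, -7.94, -11.19, -15.78, -22.25]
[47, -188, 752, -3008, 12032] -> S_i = 47*-4^i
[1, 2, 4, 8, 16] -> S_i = 1*2^i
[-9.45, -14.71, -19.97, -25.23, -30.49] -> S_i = -9.45 + -5.26*i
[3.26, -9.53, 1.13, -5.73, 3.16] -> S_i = Random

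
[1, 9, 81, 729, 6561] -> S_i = 1*9^i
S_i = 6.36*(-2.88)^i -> [6.36, -18.32, 52.75, -151.93, 437.55]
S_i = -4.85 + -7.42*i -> [-4.85, -12.27, -19.69, -27.11, -34.53]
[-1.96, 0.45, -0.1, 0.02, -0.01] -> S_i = -1.96*(-0.23)^i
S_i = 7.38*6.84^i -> [7.38, 50.48, 345.28, 2361.7, 16154.03]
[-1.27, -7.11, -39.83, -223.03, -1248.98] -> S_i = -1.27*5.60^i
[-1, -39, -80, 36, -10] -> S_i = Random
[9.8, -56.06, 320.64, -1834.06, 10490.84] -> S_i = 9.80*(-5.72)^i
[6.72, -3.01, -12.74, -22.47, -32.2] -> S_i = 6.72 + -9.73*i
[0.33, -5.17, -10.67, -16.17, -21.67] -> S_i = 0.33 + -5.50*i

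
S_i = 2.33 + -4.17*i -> [2.33, -1.84, -6.01, -10.18, -14.35]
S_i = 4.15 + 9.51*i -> [4.15, 13.66, 23.17, 32.68, 42.19]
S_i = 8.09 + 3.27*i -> [8.09, 11.36, 14.63, 17.9, 21.17]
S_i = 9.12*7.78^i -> [9.12, 70.95, 552.02, 4294.71, 33412.83]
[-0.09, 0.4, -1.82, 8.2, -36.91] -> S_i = -0.09*(-4.50)^i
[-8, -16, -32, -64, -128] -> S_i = -8*2^i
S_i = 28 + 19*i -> [28, 47, 66, 85, 104]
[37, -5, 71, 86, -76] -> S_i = Random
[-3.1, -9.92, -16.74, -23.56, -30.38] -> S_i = -3.10 + -6.82*i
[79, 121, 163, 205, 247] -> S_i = 79 + 42*i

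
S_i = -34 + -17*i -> [-34, -51, -68, -85, -102]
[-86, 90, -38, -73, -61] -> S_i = Random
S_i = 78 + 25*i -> [78, 103, 128, 153, 178]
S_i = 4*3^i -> [4, 12, 36, 108, 324]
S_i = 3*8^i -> [3, 24, 192, 1536, 12288]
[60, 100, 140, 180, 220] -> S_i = 60 + 40*i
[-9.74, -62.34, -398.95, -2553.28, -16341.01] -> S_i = -9.74*6.40^i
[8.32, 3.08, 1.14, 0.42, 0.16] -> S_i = 8.32*0.37^i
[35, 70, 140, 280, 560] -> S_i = 35*2^i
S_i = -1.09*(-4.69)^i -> [-1.09, 5.11, -23.98, 112.45, -527.37]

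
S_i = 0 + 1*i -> [0, 1, 2, 3, 4]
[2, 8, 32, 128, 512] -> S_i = 2*4^i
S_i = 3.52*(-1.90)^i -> [3.52, -6.69, 12.71, -24.14, 45.87]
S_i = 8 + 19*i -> [8, 27, 46, 65, 84]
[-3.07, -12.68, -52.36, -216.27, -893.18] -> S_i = -3.07*4.13^i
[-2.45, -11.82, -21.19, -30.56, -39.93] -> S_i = -2.45 + -9.37*i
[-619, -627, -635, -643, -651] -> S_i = -619 + -8*i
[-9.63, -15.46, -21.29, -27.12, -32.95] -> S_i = -9.63 + -5.83*i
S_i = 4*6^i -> [4, 24, 144, 864, 5184]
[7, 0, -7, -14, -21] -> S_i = 7 + -7*i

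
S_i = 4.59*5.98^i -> [4.59, 27.45, 164.14, 981.56, 5869.72]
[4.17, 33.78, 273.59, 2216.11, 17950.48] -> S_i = 4.17*8.10^i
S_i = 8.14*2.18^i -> [8.14, 17.75, 38.68, 84.33, 183.84]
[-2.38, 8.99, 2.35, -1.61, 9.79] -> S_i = Random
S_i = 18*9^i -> [18, 162, 1458, 13122, 118098]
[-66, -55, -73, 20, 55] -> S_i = Random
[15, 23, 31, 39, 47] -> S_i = 15 + 8*i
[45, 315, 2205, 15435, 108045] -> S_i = 45*7^i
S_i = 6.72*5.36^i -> [6.72, 36.02, 193.06, 1034.82, 5546.62]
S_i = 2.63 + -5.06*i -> [2.63, -2.43, -7.49, -12.55, -17.61]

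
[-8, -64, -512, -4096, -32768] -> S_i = -8*8^i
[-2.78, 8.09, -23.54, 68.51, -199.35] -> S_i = -2.78*(-2.91)^i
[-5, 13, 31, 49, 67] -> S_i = -5 + 18*i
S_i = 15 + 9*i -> [15, 24, 33, 42, 51]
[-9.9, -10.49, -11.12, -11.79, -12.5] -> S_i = -9.90*1.06^i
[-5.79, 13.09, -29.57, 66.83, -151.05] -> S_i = -5.79*(-2.26)^i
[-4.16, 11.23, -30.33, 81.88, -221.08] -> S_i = -4.16*(-2.70)^i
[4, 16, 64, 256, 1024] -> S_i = 4*4^i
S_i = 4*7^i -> [4, 28, 196, 1372, 9604]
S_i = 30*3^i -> [30, 90, 270, 810, 2430]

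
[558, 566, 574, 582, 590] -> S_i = 558 + 8*i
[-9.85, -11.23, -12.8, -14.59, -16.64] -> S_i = -9.85*1.14^i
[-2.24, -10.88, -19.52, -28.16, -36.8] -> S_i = -2.24 + -8.64*i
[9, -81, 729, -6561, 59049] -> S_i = 9*-9^i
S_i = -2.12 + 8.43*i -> [-2.12, 6.31, 14.74, 23.17, 31.6]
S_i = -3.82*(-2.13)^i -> [-3.82, 8.14, -17.33, 36.91, -78.63]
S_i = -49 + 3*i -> [-49, -46, -43, -40, -37]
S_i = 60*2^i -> [60, 120, 240, 480, 960]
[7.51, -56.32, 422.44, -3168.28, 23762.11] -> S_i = 7.51*(-7.50)^i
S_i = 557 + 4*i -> [557, 561, 565, 569, 573]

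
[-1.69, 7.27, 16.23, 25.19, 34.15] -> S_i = -1.69 + 8.96*i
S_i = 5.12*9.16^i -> [5.12, 46.9, 429.6, 3935.11, 36045.57]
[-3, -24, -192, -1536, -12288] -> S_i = -3*8^i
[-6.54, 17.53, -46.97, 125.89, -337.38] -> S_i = -6.54*(-2.68)^i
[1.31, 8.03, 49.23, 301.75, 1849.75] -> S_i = 1.31*6.13^i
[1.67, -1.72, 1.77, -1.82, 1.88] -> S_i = 1.67*(-1.03)^i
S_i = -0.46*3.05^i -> [-0.46, -1.4, -4.28, -13.05, -39.81]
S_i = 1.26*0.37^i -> [1.26, 0.47, 0.17, 0.06, 0.02]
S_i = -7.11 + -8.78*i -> [-7.11, -15.89, -24.67, -33.45, -42.23]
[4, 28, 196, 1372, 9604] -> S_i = 4*7^i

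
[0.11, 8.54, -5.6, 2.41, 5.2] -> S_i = Random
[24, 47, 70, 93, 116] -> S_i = 24 + 23*i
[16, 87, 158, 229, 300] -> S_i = 16 + 71*i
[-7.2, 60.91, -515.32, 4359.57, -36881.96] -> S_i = -7.20*(-8.46)^i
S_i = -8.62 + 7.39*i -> [-8.62, -1.23, 6.16, 13.55, 20.94]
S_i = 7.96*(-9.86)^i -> [7.96, -78.49, 773.87, -7630.34, 75235.14]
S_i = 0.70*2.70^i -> [0.7, 1.89, 5.1, 13.78, 37.2]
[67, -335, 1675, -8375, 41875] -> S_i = 67*-5^i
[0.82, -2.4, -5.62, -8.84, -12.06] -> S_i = 0.82 + -3.22*i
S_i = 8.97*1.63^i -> [8.97, 14.62, 23.83, 38.85, 63.32]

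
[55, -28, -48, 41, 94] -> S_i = Random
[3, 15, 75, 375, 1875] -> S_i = 3*5^i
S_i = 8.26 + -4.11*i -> [8.26, 4.15, 0.04, -4.07, -8.18]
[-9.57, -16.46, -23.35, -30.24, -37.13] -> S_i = -9.57 + -6.89*i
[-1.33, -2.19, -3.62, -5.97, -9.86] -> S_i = -1.33*1.65^i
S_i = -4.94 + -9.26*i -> [-4.94, -14.2, -23.46, -32.72, -41.98]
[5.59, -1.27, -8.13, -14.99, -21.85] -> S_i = 5.59 + -6.86*i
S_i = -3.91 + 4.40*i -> [-3.91, 0.49, 4.89, 9.29, 13.69]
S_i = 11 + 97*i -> [11, 108, 205, 302, 399]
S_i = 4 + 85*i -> [4, 89, 174, 259, 344]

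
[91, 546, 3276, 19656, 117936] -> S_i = 91*6^i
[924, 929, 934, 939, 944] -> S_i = 924 + 5*i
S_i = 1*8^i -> [1, 8, 64, 512, 4096]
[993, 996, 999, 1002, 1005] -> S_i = 993 + 3*i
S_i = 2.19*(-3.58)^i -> [2.19, -7.84, 28.07, -100.48, 359.73]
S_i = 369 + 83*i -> [369, 452, 535, 618, 701]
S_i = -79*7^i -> [-79, -553, -3871, -27097, -189679]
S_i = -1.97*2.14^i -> [-1.97, -4.22, -9.02, -19.31, -41.32]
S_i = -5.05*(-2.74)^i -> [-5.05, 13.84, -37.91, 103.88, -284.64]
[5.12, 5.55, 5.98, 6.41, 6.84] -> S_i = 5.12 + 0.43*i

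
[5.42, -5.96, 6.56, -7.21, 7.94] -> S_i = 5.42*(-1.10)^i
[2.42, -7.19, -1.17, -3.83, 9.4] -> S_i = Random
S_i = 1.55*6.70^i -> [1.55, 10.38, 69.58, 466.18, 3123.42]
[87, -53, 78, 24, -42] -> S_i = Random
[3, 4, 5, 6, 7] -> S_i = 3 + 1*i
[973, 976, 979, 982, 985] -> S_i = 973 + 3*i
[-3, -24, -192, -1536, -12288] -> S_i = -3*8^i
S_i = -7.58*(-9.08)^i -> [-7.58, 68.83, -624.94, 5674.49, -51524.36]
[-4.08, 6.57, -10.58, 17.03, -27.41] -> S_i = -4.08*(-1.61)^i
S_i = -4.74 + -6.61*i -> [-4.74, -11.35, -17.96, -24.57, -31.18]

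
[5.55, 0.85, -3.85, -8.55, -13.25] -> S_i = 5.55 + -4.70*i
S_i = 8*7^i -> [8, 56, 392, 2744, 19208]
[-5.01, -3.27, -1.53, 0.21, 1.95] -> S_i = -5.01 + 1.74*i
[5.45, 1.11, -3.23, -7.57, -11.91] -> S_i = 5.45 + -4.34*i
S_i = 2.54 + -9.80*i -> [2.54, -7.26, -17.06, -26.86, -36.66]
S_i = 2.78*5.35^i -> [2.78, 14.87, 79.57, 425.7, 2277.51]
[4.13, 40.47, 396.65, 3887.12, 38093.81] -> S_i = 4.13*9.80^i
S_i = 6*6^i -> [6, 36, 216, 1296, 7776]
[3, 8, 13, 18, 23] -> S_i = 3 + 5*i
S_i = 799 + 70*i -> [799, 869, 939, 1009, 1079]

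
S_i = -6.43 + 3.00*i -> [-6.43, -3.43, -0.43, 2.57, 5.57]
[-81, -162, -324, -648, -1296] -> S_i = -81*2^i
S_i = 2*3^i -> [2, 6, 18, 54, 162]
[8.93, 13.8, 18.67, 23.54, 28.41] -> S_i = 8.93 + 4.87*i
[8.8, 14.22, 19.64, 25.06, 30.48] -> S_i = 8.80 + 5.42*i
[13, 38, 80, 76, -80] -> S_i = Random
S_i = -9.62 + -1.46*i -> [-9.62, -11.08, -12.54, -14.0, -15.46]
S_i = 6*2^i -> [6, 12, 24, 48, 96]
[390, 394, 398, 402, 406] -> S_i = 390 + 4*i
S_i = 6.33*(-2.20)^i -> [6.33, -13.93, 30.64, -67.4, 148.28]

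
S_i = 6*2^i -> [6, 12, 24, 48, 96]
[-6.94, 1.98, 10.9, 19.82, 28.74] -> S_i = -6.94 + 8.92*i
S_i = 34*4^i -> [34, 136, 544, 2176, 8704]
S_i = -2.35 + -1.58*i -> [-2.35, -3.93, -5.51, -7.09, -8.67]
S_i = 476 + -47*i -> [476, 429, 382, 335, 288]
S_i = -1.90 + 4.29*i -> [-1.9, 2.39, 6.68, 10.97, 15.26]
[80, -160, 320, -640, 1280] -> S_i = 80*-2^i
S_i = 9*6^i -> [9, 54, 324, 1944, 11664]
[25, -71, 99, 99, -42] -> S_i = Random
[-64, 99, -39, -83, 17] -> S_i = Random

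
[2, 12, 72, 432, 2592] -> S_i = 2*6^i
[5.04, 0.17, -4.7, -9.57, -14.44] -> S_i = 5.04 + -4.87*i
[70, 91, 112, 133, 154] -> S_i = 70 + 21*i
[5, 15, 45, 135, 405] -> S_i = 5*3^i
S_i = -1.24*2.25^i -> [-1.24, -2.79, -6.28, -14.12, -31.78]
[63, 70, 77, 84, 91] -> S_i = 63 + 7*i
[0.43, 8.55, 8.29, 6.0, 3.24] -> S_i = Random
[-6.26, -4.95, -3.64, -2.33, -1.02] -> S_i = -6.26 + 1.31*i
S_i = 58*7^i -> [58, 406, 2842, 19894, 139258]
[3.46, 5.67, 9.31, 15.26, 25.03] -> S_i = 3.46*1.64^i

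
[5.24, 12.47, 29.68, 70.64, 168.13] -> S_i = 5.24*2.38^i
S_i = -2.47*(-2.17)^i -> [-2.47, 5.36, -11.63, 25.24, -54.77]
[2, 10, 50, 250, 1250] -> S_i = 2*5^i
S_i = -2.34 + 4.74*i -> [-2.34, 2.4, 7.14, 11.88, 16.62]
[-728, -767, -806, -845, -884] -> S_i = -728 + -39*i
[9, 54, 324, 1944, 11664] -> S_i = 9*6^i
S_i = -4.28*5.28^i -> [-4.28, -22.6, -119.32, -630.01, -3326.44]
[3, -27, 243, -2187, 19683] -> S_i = 3*-9^i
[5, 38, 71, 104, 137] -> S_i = 5 + 33*i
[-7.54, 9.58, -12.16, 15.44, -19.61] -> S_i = -7.54*(-1.27)^i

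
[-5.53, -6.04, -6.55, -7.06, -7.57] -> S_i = -5.53 + -0.51*i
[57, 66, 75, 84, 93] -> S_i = 57 + 9*i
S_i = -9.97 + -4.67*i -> [-9.97, -14.64, -19.31, -23.98, -28.65]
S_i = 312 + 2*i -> [312, 314, 316, 318, 320]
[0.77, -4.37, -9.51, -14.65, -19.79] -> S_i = 0.77 + -5.14*i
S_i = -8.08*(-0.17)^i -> [-8.08, 1.37, -0.23, 0.04, -0.01]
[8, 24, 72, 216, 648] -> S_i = 8*3^i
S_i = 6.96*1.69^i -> [6.96, 11.76, 19.88, 33.59, 56.77]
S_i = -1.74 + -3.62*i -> [-1.74, -5.36, -8.98, -12.6, -16.22]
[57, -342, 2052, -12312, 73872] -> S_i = 57*-6^i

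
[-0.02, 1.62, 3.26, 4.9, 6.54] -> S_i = -0.02 + 1.64*i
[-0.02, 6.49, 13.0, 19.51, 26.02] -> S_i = -0.02 + 6.51*i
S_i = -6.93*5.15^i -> [-6.93, -35.69, -183.8, -946.57, -4874.86]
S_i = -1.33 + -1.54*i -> [-1.33, -2.87, -4.41, -5.95, -7.49]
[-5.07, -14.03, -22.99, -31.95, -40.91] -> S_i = -5.07 + -8.96*i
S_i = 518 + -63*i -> [518, 455, 392, 329, 266]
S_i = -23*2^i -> [-23, -46, -92, -184, -368]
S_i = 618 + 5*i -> [618, 623, 628, 633, 638]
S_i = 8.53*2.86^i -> [8.53, 24.4, 69.77, 199.55, 570.71]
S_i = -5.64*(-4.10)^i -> [-5.64, 23.12, -94.81, 388.71, -1593.73]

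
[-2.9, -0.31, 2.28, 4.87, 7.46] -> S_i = -2.90 + 2.59*i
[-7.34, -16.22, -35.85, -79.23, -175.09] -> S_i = -7.34*2.21^i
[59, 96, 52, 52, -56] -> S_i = Random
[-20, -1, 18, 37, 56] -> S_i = -20 + 19*i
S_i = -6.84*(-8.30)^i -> [-6.84, 56.77, -471.21, 3911.02, -32461.49]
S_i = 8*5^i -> [8, 40, 200, 1000, 5000]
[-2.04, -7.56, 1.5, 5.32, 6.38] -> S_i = Random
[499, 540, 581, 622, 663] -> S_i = 499 + 41*i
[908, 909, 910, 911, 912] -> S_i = 908 + 1*i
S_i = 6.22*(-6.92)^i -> [6.22, -43.04, 297.85, -2061.15, 14263.13]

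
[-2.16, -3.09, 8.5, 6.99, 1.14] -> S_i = Random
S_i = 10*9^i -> [10, 90, 810, 7290, 65610]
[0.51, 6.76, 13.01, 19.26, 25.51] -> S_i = 0.51 + 6.25*i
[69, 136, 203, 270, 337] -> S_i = 69 + 67*i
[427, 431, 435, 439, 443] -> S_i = 427 + 4*i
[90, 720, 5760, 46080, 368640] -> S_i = 90*8^i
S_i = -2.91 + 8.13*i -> [-2.91, 5.22, 13.35, 21.48, 29.61]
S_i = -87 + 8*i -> [-87, -79, -71, -63, -55]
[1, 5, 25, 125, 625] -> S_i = 1*5^i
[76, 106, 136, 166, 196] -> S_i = 76 + 30*i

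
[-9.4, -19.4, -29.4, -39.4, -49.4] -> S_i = -9.40 + -10.00*i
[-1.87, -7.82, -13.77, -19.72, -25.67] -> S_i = -1.87 + -5.95*i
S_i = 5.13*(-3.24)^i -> [5.13, -16.62, 53.85, -174.48, 565.32]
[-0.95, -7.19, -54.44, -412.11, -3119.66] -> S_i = -0.95*7.57^i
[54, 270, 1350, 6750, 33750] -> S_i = 54*5^i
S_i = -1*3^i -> [-1, -3, -9, -27, -81]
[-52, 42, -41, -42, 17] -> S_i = Random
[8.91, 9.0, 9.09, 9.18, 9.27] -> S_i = 8.91 + 0.09*i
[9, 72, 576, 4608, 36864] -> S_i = 9*8^i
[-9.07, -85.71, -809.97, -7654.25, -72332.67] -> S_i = -9.07*9.45^i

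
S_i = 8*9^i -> [8, 72, 648, 5832, 52488]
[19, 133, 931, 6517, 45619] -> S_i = 19*7^i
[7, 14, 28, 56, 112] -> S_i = 7*2^i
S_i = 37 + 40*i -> [37, 77, 117, 157, 197]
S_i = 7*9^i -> [7, 63, 567, 5103, 45927]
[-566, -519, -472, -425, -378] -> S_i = -566 + 47*i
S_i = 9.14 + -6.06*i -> [9.14, 3.08, -2.98, -9.04, -15.1]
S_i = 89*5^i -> [89, 445, 2225, 11125, 55625]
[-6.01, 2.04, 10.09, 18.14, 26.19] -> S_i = -6.01 + 8.05*i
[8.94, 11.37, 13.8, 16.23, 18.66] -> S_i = 8.94 + 2.43*i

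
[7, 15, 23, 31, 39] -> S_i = 7 + 8*i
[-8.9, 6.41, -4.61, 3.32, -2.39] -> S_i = -8.90*(-0.72)^i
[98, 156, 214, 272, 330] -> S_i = 98 + 58*i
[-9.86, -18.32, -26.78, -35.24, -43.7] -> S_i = -9.86 + -8.46*i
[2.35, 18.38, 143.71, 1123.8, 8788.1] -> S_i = 2.35*7.82^i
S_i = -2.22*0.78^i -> [-2.22, -1.73, -1.35, -1.05, -0.82]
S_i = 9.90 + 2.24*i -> [9.9, 12.14, 14.38, 16.62, 18.86]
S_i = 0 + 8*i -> [0, 8, 16, 24, 32]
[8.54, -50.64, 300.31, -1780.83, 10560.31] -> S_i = 8.54*(-5.93)^i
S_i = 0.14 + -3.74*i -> [0.14, -3.6, -7.34, -11.08, -14.82]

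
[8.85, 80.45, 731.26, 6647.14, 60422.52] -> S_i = 8.85*9.09^i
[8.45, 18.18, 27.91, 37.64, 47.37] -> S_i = 8.45 + 9.73*i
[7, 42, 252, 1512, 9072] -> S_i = 7*6^i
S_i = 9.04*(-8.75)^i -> [9.04, -79.1, 692.12, -6056.09, 52990.82]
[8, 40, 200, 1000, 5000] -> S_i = 8*5^i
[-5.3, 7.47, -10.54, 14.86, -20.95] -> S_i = -5.30*(-1.41)^i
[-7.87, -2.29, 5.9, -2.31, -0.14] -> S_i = Random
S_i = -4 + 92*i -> [-4, 88, 180, 272, 364]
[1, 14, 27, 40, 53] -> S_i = 1 + 13*i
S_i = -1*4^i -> [-1, -4, -16, -64, -256]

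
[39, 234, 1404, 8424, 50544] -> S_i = 39*6^i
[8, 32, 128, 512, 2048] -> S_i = 8*4^i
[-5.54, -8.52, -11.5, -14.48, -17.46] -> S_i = -5.54 + -2.98*i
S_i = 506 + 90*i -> [506, 596, 686, 776, 866]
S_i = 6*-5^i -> [6, -30, 150, -750, 3750]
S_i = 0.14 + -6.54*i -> [0.14, -6.4, -12.94, -19.48, -26.02]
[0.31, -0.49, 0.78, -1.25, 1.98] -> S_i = 0.31*(-1.59)^i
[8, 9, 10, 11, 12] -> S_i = 8 + 1*i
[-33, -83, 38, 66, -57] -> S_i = Random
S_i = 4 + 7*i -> [4, 11, 18, 25, 32]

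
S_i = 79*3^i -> [79, 237, 711, 2133, 6399]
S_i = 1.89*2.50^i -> [1.89, 4.72, 11.81, 29.53, 73.83]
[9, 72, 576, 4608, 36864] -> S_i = 9*8^i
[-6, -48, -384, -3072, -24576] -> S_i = -6*8^i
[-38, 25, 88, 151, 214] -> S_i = -38 + 63*i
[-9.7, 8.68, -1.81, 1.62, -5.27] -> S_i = Random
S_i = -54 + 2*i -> [-54, -52, -50, -48, -46]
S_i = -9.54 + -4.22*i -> [-9.54, -13.76, -17.98, -22.2, -26.42]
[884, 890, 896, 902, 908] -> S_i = 884 + 6*i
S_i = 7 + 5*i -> [7, 12, 17, 22, 27]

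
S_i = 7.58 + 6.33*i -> [7.58, 13.91, 20.24, 26.57, 32.9]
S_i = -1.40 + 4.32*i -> [-1.4, 2.92, 7.24, 11.56, 15.88]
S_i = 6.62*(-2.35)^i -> [6.62, -15.56, 36.56, -85.91, 201.9]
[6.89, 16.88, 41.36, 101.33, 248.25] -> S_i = 6.89*2.45^i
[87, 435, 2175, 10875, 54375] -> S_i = 87*5^i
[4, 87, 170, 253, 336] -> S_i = 4 + 83*i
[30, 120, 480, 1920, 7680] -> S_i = 30*4^i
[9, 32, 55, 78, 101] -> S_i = 9 + 23*i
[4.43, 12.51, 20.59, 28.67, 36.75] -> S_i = 4.43 + 8.08*i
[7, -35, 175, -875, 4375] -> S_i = 7*-5^i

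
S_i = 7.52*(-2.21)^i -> [7.52, -16.62, 36.73, -81.17, 179.39]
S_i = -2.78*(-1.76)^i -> [-2.78, 4.89, -8.61, 15.16, -26.67]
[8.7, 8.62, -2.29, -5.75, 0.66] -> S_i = Random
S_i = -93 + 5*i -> [-93, -88, -83, -78, -73]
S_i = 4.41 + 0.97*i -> [4.41, 5.38, 6.35, 7.32, 8.29]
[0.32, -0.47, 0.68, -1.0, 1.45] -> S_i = 0.32*(-1.46)^i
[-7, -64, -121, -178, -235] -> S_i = -7 + -57*i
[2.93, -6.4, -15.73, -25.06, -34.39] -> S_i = 2.93 + -9.33*i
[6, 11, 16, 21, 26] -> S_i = 6 + 5*i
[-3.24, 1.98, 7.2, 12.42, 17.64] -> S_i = -3.24 + 5.22*i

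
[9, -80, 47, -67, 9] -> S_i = Random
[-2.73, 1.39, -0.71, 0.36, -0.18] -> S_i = -2.73*(-0.51)^i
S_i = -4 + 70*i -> [-4, 66, 136, 206, 276]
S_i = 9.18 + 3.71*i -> [9.18, 12.89, 16.6, 20.31, 24.02]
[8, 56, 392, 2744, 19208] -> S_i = 8*7^i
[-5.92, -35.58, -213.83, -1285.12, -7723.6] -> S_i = -5.92*6.01^i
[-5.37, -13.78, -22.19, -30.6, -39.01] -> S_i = -5.37 + -8.41*i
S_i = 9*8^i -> [9, 72, 576, 4608, 36864]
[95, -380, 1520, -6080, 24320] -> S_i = 95*-4^i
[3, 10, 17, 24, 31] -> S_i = 3 + 7*i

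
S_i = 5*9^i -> [5, 45, 405, 3645, 32805]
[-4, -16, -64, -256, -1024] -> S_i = -4*4^i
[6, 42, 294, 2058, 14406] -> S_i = 6*7^i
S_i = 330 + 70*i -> [330, 400, 470, 540, 610]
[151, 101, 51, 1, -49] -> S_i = 151 + -50*i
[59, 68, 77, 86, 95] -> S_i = 59 + 9*i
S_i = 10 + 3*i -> [10, 13, 16, 19, 22]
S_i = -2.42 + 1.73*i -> [-2.42, -0.69, 1.04, 2.77, 4.5]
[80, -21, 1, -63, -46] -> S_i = Random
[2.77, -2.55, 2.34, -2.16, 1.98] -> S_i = 2.77*(-0.92)^i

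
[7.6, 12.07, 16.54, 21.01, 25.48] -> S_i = 7.60 + 4.47*i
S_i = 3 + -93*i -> [3, -90, -183, -276, -369]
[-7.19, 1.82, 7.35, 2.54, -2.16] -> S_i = Random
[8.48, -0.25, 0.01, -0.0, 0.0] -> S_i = 8.48*(-0.03)^i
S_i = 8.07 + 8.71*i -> [8.07, 16.78, 25.49, 34.2, 42.91]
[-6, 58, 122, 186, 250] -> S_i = -6 + 64*i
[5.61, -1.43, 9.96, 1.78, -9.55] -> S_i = Random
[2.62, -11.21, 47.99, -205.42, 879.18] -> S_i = 2.62*(-4.28)^i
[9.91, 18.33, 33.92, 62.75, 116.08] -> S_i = 9.91*1.85^i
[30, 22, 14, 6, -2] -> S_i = 30 + -8*i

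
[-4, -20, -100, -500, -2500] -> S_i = -4*5^i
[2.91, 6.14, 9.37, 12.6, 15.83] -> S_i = 2.91 + 3.23*i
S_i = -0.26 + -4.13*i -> [-0.26, -4.39, -8.52, -12.65, -16.78]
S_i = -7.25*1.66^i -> [-7.25, -12.04, -19.98, -33.16, -55.05]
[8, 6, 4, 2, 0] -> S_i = 8 + -2*i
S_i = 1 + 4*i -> [1, 5, 9, 13, 17]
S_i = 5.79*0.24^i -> [5.79, 1.39, 0.33, 0.08, 0.02]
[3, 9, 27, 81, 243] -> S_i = 3*3^i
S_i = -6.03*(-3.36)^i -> [-6.03, 20.26, -68.08, 228.74, -768.55]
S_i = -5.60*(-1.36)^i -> [-5.6, 7.62, -10.36, 14.09, -19.16]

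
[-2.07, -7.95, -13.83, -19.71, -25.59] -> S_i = -2.07 + -5.88*i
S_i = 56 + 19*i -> [56, 75, 94, 113, 132]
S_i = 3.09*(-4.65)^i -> [3.09, -14.37, 66.81, -310.68, 1444.68]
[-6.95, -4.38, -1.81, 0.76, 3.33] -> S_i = -6.95 + 2.57*i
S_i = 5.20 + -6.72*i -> [5.2, -1.52, -8.24, -14.96, -21.68]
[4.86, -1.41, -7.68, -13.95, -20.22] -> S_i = 4.86 + -6.27*i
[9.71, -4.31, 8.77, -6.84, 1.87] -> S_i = Random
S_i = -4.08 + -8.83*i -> [-4.08, -12.91, -21.74, -30.57, -39.4]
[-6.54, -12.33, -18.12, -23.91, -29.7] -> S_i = -6.54 + -5.79*i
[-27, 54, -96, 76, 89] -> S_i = Random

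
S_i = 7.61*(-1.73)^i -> [7.61, -13.17, 22.78, -39.4, 68.17]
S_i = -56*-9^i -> [-56, 504, -4536, 40824, -367416]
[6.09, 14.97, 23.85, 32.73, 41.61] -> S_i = 6.09 + 8.88*i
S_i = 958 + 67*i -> [958, 1025, 1092, 1159, 1226]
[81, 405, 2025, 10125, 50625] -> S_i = 81*5^i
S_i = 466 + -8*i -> [466, 458, 450, 442, 434]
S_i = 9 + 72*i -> [9, 81, 153, 225, 297]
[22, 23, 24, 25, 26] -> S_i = 22 + 1*i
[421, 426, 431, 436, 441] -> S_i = 421 + 5*i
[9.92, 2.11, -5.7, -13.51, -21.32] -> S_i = 9.92 + -7.81*i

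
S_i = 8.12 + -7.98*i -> [8.12, 0.14, -7.84, -15.82, -23.8]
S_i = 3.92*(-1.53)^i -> [3.92, -6.0, 9.18, -14.04, 21.48]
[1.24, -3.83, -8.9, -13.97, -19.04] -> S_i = 1.24 + -5.07*i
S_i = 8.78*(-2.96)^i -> [8.78, -25.99, 76.93, -227.7, 674.0]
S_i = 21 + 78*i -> [21, 99, 177, 255, 333]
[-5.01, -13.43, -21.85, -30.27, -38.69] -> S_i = -5.01 + -8.42*i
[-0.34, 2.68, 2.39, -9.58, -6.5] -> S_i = Random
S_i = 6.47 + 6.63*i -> [6.47, 13.1, 19.73, 26.36, 32.99]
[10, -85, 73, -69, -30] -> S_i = Random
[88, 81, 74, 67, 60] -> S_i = 88 + -7*i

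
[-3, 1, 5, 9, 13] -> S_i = -3 + 4*i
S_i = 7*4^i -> [7, 28, 112, 448, 1792]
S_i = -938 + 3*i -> [-938, -935, -932, -929, -926]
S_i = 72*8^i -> [72, 576, 4608, 36864, 294912]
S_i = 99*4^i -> [99, 396, 1584, 6336, 25344]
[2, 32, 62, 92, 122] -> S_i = 2 + 30*i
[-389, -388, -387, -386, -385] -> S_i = -389 + 1*i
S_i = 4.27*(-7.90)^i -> [4.27, -33.73, 266.49, -2105.28, 16631.68]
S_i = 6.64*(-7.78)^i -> [6.64, -51.66, 401.91, -3126.85, 24326.88]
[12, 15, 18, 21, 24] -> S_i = 12 + 3*i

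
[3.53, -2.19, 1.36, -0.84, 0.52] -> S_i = 3.53*(-0.62)^i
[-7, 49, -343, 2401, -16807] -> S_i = -7*-7^i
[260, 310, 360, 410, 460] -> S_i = 260 + 50*i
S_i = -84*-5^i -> [-84, 420, -2100, 10500, -52500]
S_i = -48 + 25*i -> [-48, -23, 2, 27, 52]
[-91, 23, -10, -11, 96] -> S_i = Random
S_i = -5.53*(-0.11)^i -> [-5.53, 0.61, -0.07, 0.01, -0.0]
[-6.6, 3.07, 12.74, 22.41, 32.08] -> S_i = -6.60 + 9.67*i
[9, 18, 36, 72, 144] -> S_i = 9*2^i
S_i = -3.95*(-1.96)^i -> [-3.95, 7.74, -15.17, 29.74, -58.29]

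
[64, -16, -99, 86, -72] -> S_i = Random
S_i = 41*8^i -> [41, 328, 2624, 20992, 167936]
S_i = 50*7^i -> [50, 350, 2450, 17150, 120050]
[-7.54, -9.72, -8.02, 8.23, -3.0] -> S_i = Random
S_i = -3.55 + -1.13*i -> [-3.55, -4.68, -5.81, -6.94, -8.07]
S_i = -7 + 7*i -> [-7, 0, 7, 14, 21]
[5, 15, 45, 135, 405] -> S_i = 5*3^i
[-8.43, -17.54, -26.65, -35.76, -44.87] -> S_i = -8.43 + -9.11*i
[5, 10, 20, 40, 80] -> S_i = 5*2^i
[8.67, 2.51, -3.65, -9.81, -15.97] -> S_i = 8.67 + -6.16*i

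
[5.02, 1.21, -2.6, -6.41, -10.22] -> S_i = 5.02 + -3.81*i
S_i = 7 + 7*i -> [7, 14, 21, 28, 35]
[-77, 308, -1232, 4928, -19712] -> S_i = -77*-4^i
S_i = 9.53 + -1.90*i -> [9.53, 7.63, 5.73, 3.83, 1.93]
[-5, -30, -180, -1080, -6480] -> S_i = -5*6^i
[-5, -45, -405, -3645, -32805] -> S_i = -5*9^i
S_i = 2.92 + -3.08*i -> [2.92, -0.16, -3.24, -6.32, -9.4]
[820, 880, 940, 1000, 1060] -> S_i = 820 + 60*i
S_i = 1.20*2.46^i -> [1.2, 2.95, 7.26, 17.86, 43.95]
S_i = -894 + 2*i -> [-894, -892, -890, -888, -886]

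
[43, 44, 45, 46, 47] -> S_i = 43 + 1*i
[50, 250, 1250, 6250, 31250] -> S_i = 50*5^i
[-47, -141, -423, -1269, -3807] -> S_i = -47*3^i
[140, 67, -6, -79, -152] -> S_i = 140 + -73*i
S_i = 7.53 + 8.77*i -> [7.53, 16.3, 25.07, 33.84, 42.61]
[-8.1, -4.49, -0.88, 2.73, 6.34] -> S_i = -8.10 + 3.61*i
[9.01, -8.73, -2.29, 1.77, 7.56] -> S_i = Random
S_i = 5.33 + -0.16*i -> [5.33, 5.17, 5.01, 4.85, 4.69]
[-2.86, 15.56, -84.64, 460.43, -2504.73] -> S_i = -2.86*(-5.44)^i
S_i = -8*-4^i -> [-8, 32, -128, 512, -2048]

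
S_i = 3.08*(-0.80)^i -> [3.08, -2.46, 1.97, -1.58, 1.26]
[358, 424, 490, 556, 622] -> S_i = 358 + 66*i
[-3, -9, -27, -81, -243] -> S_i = -3*3^i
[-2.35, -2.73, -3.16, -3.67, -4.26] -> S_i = -2.35*1.16^i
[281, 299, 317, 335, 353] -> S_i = 281 + 18*i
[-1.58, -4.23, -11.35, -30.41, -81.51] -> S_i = -1.58*2.68^i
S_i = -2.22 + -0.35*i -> [-2.22, -2.57, -2.92, -3.27, -3.62]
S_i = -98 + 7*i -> [-98, -91, -84, -77, -70]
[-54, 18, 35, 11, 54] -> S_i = Random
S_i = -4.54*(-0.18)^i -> [-4.54, 0.82, -0.15, 0.03, -0.0]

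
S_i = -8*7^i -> [-8, -56, -392, -2744, -19208]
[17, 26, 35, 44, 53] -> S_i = 17 + 9*i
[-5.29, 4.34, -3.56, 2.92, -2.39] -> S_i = -5.29*(-0.82)^i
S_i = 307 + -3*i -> [307, 304, 301, 298, 295]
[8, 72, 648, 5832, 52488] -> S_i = 8*9^i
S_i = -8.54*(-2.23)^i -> [-8.54, 19.04, -42.47, 94.7, -211.19]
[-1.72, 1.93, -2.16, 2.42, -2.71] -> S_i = -1.72*(-1.12)^i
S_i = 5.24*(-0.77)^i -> [5.24, -4.03, 3.11, -2.39, 1.84]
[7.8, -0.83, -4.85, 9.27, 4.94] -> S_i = Random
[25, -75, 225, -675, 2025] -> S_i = 25*-3^i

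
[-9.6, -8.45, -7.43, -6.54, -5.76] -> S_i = -9.60*0.88^i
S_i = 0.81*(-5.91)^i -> [0.81, -4.79, 28.29, -167.2, 988.18]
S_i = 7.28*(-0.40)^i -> [7.28, -2.91, 1.16, -0.47, 0.19]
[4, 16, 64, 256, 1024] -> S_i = 4*4^i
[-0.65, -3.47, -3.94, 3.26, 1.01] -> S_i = Random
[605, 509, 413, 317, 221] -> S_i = 605 + -96*i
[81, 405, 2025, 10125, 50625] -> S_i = 81*5^i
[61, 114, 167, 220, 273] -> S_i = 61 + 53*i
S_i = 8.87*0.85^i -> [8.87, 7.54, 6.41, 5.45, 4.63]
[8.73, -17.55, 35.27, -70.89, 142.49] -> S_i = 8.73*(-2.01)^i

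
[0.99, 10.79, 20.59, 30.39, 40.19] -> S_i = 0.99 + 9.80*i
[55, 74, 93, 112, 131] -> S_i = 55 + 19*i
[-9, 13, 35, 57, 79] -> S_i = -9 + 22*i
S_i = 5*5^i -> [5, 25, 125, 625, 3125]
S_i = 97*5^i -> [97, 485, 2425, 12125, 60625]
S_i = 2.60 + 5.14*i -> [2.6, 7.74, 12.88, 18.02, 23.16]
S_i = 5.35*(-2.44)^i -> [5.35, -13.05, 31.85, -77.72, 189.63]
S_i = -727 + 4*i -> [-727, -723, -719, -715, -711]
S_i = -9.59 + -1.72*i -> [-9.59, -11.31, -13.03, -14.75, -16.47]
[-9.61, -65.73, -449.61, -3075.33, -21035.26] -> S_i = -9.61*6.84^i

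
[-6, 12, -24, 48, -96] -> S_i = -6*-2^i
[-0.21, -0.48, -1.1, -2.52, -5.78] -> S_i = -0.21*2.29^i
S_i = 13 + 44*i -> [13, 57, 101, 145, 189]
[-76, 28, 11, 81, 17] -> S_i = Random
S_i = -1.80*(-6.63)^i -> [-1.8, 11.93, -79.12, 524.58, -3477.98]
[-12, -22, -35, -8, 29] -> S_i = Random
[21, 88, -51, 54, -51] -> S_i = Random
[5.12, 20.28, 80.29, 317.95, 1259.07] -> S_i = 5.12*3.96^i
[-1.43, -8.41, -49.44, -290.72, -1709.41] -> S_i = -1.43*5.88^i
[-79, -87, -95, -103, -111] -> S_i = -79 + -8*i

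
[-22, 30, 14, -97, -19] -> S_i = Random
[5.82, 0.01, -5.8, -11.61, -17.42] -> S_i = 5.82 + -5.81*i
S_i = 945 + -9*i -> [945, 936, 927, 918, 909]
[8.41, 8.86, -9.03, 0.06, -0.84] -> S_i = Random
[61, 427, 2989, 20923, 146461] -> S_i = 61*7^i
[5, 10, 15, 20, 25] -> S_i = 5 + 5*i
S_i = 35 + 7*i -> [35, 42, 49, 56, 63]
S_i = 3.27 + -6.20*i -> [3.27, -2.93, -9.13, -15.33, -21.53]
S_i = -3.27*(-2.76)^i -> [-3.27, 9.03, -24.91, 68.75, -189.75]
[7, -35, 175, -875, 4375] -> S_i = 7*-5^i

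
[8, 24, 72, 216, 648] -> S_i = 8*3^i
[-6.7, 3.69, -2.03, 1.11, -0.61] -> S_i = -6.70*(-0.55)^i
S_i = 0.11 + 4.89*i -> [0.11, 5.0, 9.89, 14.78, 19.67]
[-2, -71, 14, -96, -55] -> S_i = Random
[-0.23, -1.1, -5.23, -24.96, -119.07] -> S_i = -0.23*4.77^i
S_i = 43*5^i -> [43, 215, 1075, 5375, 26875]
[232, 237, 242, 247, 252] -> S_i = 232 + 5*i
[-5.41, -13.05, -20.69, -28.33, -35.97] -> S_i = -5.41 + -7.64*i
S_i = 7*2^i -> [7, 14, 28, 56, 112]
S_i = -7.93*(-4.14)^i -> [-7.93, 32.83, -135.92, 562.7, -2329.56]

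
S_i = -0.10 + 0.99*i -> [-0.1, 0.89, 1.88, 2.87, 3.86]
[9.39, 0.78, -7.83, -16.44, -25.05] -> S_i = 9.39 + -8.61*i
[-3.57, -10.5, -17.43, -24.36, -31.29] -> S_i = -3.57 + -6.93*i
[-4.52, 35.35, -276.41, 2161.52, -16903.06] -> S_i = -4.52*(-7.82)^i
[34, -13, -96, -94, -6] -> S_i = Random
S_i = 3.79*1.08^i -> [3.79, 4.09, 4.42, 4.77, 5.16]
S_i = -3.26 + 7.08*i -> [-3.26, 3.82, 10.9, 17.98, 25.06]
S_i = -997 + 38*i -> [-997, -959, -921, -883, -845]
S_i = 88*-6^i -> [88, -528, 3168, -19008, 114048]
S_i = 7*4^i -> [7, 28, 112, 448, 1792]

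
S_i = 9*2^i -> [9, 18, 36, 72, 144]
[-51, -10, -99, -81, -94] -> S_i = Random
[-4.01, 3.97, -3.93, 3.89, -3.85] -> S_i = -4.01*(-0.99)^i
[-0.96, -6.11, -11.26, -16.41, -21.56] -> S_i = -0.96 + -5.15*i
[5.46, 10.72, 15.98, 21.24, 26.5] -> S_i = 5.46 + 5.26*i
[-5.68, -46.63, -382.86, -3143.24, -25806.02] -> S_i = -5.68*8.21^i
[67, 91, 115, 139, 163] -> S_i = 67 + 24*i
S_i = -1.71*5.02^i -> [-1.71, -8.58, -43.09, -216.33, -1085.95]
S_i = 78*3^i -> [78, 234, 702, 2106, 6318]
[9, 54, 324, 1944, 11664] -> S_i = 9*6^i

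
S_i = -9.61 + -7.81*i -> [-9.61, -17.42, -25.23, -33.04, -40.85]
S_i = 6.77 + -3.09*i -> [6.77, 3.68, 0.59, -2.5, -5.59]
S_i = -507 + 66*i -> [-507, -441, -375, -309, -243]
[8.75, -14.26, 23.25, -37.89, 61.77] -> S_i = 8.75*(-1.63)^i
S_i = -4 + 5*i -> [-4, 1, 6, 11, 16]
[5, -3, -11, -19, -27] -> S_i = 5 + -8*i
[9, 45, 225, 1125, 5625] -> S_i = 9*5^i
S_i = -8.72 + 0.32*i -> [-8.72, -8.4, -8.08, -7.76, -7.44]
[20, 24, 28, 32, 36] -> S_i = 20 + 4*i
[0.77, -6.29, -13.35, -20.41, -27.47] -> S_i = 0.77 + -7.06*i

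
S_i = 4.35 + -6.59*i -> [4.35, -2.24, -8.83, -15.42, -22.01]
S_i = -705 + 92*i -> [-705, -613, -521, -429, -337]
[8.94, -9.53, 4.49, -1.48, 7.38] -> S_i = Random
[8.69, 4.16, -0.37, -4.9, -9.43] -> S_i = 8.69 + -4.53*i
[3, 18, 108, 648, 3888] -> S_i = 3*6^i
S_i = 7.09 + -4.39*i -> [7.09, 2.7, -1.69, -6.08, -10.47]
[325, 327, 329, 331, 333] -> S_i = 325 + 2*i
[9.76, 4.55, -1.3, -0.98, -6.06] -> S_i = Random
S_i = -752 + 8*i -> [-752, -744, -736, -728, -720]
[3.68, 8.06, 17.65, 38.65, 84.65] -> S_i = 3.68*2.19^i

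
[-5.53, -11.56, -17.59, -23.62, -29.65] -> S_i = -5.53 + -6.03*i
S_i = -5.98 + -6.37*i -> [-5.98, -12.35, -18.72, -25.09, -31.46]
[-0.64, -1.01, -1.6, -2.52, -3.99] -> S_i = -0.64*1.58^i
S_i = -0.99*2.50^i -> [-0.99, -2.48, -6.19, -15.47, -38.67]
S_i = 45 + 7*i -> [45, 52, 59, 66, 73]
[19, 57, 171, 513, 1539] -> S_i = 19*3^i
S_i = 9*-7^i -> [9, -63, 441, -3087, 21609]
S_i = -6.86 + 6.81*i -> [-6.86, -0.05, 6.76, 13.57, 20.38]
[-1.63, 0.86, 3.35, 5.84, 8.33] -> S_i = -1.63 + 2.49*i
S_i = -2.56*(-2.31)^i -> [-2.56, 5.91, -13.66, 31.56, -72.89]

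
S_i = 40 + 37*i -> [40, 77, 114, 151, 188]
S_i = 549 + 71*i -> [549, 620, 691, 762, 833]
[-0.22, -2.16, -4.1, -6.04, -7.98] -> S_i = -0.22 + -1.94*i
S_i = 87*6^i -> [87, 522, 3132, 18792, 112752]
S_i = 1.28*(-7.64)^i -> [1.28, -9.78, 74.71, -570.81, 4360.97]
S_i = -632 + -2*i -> [-632, -634, -636, -638, -640]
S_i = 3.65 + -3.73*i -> [3.65, -0.08, -3.81, -7.54, -11.27]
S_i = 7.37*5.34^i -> [7.37, 39.36, 210.16, 1122.25, 5992.84]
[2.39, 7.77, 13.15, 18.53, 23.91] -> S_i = 2.39 + 5.38*i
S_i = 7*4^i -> [7, 28, 112, 448, 1792]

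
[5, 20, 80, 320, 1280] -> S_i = 5*4^i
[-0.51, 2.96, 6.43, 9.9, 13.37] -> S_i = -0.51 + 3.47*i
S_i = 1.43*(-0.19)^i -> [1.43, -0.27, 0.05, -0.01, 0.0]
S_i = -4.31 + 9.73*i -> [-4.31, 5.42, 15.15, 24.88, 34.61]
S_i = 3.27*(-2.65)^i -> [3.27, -8.67, 22.96, -60.85, 161.26]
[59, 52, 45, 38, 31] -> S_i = 59 + -7*i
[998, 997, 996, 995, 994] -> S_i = 998 + -1*i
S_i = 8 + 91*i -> [8, 99, 190, 281, 372]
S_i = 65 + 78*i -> [65, 143, 221, 299, 377]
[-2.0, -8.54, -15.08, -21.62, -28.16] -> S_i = -2.00 + -6.54*i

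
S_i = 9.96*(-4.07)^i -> [9.96, -40.54, 164.99, -671.49, 2732.98]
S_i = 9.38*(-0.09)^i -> [9.38, -0.84, 0.08, -0.01, 0.0]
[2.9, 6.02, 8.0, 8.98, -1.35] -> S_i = Random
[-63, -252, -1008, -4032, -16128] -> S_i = -63*4^i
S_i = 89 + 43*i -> [89, 132, 175, 218, 261]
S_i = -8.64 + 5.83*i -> [-8.64, -2.81, 3.02, 8.85, 14.68]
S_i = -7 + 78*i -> [-7, 71, 149, 227, 305]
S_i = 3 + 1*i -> [3, 4, 5, 6, 7]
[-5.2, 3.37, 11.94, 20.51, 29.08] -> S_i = -5.20 + 8.57*i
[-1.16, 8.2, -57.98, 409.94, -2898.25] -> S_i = -1.16*(-7.07)^i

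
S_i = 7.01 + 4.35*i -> [7.01, 11.36, 15.71, 20.06, 24.41]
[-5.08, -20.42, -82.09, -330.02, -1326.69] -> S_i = -5.08*4.02^i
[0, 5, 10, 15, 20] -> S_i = 0 + 5*i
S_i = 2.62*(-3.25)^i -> [2.62, -8.52, 27.67, -89.94, 292.3]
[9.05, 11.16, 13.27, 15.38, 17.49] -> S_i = 9.05 + 2.11*i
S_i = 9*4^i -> [9, 36, 144, 576, 2304]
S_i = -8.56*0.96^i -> [-8.56, -8.22, -7.89, -7.57, -7.27]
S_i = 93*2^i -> [93, 186, 372, 744, 1488]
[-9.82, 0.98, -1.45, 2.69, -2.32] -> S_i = Random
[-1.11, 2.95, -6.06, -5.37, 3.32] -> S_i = Random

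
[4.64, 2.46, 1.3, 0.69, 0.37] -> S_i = 4.64*0.53^i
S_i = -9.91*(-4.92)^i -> [-9.91, 48.76, -239.89, 1180.24, -5806.76]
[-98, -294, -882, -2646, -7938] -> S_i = -98*3^i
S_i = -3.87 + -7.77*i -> [-3.87, -11.64, -19.41, -27.18, -34.95]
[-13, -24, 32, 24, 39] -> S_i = Random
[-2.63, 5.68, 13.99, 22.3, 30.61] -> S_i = -2.63 + 8.31*i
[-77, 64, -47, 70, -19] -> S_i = Random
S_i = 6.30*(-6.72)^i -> [6.3, -42.34, 284.5, -1911.83, 12847.47]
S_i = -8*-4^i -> [-8, 32, -128, 512, -2048]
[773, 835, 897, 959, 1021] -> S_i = 773 + 62*i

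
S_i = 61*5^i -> [61, 305, 1525, 7625, 38125]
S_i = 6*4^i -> [6, 24, 96, 384, 1536]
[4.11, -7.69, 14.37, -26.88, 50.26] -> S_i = 4.11*(-1.87)^i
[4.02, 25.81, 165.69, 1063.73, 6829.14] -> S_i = 4.02*6.42^i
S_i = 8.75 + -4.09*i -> [8.75, 4.66, 0.57, -3.52, -7.61]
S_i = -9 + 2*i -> [-9, -7, -5, -3, -1]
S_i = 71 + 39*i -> [71, 110, 149, 188, 227]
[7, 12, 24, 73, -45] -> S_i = Random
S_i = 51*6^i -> [51, 306, 1836, 11016, 66096]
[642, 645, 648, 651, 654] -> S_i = 642 + 3*i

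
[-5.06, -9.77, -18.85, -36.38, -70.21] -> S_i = -5.06*1.93^i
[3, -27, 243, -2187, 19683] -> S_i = 3*-9^i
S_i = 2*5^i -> [2, 10, 50, 250, 1250]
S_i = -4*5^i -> [-4, -20, -100, -500, -2500]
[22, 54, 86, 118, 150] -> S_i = 22 + 32*i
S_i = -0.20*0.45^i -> [-0.2, -0.09, -0.04, -0.02, -0.01]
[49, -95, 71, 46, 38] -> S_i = Random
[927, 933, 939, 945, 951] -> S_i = 927 + 6*i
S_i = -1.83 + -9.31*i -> [-1.83, -11.14, -20.45, -29.76, -39.07]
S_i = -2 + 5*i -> [-2, 3, 8, 13, 18]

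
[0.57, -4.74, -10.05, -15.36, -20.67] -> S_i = 0.57 + -5.31*i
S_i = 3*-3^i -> [3, -9, 27, -81, 243]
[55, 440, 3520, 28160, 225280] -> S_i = 55*8^i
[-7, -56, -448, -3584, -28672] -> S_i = -7*8^i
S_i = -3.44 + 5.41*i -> [-3.44, 1.97, 7.38, 12.79, 18.2]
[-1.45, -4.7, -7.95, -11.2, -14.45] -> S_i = -1.45 + -3.25*i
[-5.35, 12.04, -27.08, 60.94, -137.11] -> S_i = -5.35*(-2.25)^i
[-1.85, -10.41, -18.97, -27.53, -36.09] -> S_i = -1.85 + -8.56*i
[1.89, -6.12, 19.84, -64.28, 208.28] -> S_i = 1.89*(-3.24)^i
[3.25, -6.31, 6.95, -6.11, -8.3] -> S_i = Random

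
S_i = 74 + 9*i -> [74, 83, 92, 101, 110]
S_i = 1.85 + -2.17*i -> [1.85, -0.32, -2.49, -4.66, -6.83]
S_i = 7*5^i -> [7, 35, 175, 875, 4375]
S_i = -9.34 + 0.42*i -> [-9.34, -8.92, -8.5, -8.08, -7.66]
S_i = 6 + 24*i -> [6, 30, 54, 78, 102]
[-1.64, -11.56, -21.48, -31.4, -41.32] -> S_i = -1.64 + -9.92*i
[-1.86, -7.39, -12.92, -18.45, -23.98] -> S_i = -1.86 + -5.53*i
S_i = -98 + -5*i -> [-98, -103, -108, -113, -118]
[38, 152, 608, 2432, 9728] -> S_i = 38*4^i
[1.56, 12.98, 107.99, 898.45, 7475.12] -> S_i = 1.56*8.32^i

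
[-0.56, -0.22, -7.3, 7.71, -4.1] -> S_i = Random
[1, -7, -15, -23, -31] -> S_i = 1 + -8*i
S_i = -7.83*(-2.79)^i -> [-7.83, 21.85, -60.95, 170.05, -474.44]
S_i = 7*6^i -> [7, 42, 252, 1512, 9072]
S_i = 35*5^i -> [35, 175, 875, 4375, 21875]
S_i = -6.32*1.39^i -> [-6.32, -8.78, -12.21, -16.97, -23.59]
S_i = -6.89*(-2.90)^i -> [-6.89, 19.98, -57.94, 168.04, -487.32]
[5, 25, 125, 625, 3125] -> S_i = 5*5^i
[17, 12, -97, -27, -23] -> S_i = Random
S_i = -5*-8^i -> [-5, 40, -320, 2560, -20480]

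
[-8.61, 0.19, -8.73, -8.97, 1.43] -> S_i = Random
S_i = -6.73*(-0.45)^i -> [-6.73, 3.03, -1.36, 0.61, -0.28]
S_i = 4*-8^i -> [4, -32, 256, -2048, 16384]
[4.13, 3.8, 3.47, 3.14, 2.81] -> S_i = 4.13 + -0.33*i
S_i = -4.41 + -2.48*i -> [-4.41, -6.89, -9.37, -11.85, -14.33]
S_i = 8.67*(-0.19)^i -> [8.67, -1.65, 0.31, -0.06, 0.01]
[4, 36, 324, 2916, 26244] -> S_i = 4*9^i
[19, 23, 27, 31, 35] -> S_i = 19 + 4*i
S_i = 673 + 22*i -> [673, 695, 717, 739, 761]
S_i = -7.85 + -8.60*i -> [-7.85, -16.45, -25.05, -33.65, -42.25]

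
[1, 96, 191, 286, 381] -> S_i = 1 + 95*i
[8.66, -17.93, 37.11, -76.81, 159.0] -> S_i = 8.66*(-2.07)^i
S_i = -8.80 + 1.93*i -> [-8.8, -6.87, -4.94, -3.01, -1.08]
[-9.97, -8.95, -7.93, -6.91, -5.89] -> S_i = -9.97 + 1.02*i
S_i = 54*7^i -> [54, 378, 2646, 18522, 129654]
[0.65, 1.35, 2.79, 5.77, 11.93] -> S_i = 0.65*2.07^i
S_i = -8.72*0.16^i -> [-8.72, -1.4, -0.22, -0.04, -0.01]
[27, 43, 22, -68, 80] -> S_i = Random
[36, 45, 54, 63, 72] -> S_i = 36 + 9*i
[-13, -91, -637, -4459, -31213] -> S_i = -13*7^i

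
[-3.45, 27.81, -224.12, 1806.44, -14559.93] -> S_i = -3.45*(-8.06)^i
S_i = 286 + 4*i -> [286, 290, 294, 298, 302]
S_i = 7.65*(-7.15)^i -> [7.65, -54.7, 391.09, -2796.27, 19993.35]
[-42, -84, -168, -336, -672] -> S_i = -42*2^i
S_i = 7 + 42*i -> [7, 49, 91, 133, 175]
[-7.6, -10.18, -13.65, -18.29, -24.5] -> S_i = -7.60*1.34^i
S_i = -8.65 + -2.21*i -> [-8.65, -10.86, -13.07, -15.28, -17.49]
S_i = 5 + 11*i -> [5, 16, 27, 38, 49]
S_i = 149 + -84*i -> [149, 65, -19, -103, -187]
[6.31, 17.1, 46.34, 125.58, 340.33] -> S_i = 6.31*2.71^i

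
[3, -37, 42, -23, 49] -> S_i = Random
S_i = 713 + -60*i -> [713, 653, 593, 533, 473]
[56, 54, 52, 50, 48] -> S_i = 56 + -2*i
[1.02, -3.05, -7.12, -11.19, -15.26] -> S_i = 1.02 + -4.07*i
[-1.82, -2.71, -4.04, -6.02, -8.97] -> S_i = -1.82*1.49^i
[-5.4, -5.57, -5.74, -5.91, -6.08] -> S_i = -5.40 + -0.17*i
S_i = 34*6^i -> [34, 204, 1224, 7344, 44064]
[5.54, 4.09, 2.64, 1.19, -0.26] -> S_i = 5.54 + -1.45*i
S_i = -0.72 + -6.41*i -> [-0.72, -7.13, -13.54, -19.95, -26.36]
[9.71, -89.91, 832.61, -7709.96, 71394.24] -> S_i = 9.71*(-9.26)^i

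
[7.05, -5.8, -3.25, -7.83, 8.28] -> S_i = Random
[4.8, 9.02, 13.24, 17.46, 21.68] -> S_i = 4.80 + 4.22*i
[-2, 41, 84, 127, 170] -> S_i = -2 + 43*i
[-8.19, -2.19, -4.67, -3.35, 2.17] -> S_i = Random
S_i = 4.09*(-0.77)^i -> [4.09, -3.15, 2.42, -1.87, 1.44]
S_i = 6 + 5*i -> [6, 11, 16, 21, 26]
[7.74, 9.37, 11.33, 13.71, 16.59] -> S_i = 7.74*1.21^i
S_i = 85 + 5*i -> [85, 90, 95, 100, 105]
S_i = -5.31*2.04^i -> [-5.31, -10.83, -22.1, -45.08, -91.96]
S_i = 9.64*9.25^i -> [9.64, 89.17, 824.82, 7629.61, 70573.88]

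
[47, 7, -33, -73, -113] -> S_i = 47 + -40*i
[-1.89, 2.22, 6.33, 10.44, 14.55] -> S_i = -1.89 + 4.11*i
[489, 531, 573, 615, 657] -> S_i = 489 + 42*i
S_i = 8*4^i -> [8, 32, 128, 512, 2048]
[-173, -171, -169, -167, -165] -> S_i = -173 + 2*i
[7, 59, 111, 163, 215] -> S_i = 7 + 52*i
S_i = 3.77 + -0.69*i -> [3.77, 3.08, 2.39, 1.7, 1.01]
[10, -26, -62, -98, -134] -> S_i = 10 + -36*i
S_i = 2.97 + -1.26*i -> [2.97, 1.71, 0.45, -0.81, -2.07]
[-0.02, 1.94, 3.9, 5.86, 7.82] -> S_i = -0.02 + 1.96*i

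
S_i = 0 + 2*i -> [0, 2, 4, 6, 8]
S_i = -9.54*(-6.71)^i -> [-9.54, 64.01, -429.53, 2882.15, -19339.2]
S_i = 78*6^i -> [78, 468, 2808, 16848, 101088]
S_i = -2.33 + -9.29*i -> [-2.33, -11.62, -20.91, -30.2, -39.49]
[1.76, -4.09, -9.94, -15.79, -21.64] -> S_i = 1.76 + -5.85*i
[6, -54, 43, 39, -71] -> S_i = Random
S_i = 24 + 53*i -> [24, 77, 130, 183, 236]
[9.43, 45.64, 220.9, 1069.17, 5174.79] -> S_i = 9.43*4.84^i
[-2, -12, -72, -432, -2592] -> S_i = -2*6^i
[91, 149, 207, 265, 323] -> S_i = 91 + 58*i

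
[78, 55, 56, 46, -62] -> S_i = Random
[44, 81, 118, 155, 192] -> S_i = 44 + 37*i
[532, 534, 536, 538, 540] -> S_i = 532 + 2*i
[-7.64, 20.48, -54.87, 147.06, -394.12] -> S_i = -7.64*(-2.68)^i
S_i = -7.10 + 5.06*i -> [-7.1, -2.04, 3.02, 8.08, 13.14]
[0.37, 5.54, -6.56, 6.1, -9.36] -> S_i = Random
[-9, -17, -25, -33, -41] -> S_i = -9 + -8*i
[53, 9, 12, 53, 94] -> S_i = Random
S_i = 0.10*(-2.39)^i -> [0.1, -0.24, 0.57, -1.37, 3.26]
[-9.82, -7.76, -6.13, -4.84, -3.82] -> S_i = -9.82*0.79^i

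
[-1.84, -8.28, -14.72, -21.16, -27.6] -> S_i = -1.84 + -6.44*i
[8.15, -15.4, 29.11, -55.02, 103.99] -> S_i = 8.15*(-1.89)^i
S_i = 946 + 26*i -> [946, 972, 998, 1024, 1050]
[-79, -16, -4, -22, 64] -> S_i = Random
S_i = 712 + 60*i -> [712, 772, 832, 892, 952]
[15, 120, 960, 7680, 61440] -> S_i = 15*8^i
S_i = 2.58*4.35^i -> [2.58, 11.22, 48.82, 212.37, 923.8]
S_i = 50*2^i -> [50, 100, 200, 400, 800]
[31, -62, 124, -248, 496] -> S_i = 31*-2^i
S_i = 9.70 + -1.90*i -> [9.7, 7.8, 5.9, 4.0, 2.1]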